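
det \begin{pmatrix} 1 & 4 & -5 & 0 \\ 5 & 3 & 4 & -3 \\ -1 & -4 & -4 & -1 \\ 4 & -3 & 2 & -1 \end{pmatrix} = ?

537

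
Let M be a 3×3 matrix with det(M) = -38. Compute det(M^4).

det(M^4) = (det M)^4 = (-38)^4 = 2085136

2085136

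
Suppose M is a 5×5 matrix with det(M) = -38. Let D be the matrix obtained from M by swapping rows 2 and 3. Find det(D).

det(D) = 38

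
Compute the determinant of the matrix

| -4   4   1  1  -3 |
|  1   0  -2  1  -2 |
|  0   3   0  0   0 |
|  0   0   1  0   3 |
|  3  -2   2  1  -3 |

255

Expand along row 3 (it has 4 zeros):
  − (3) · M_32   where M_32 = det([-4 1 1 -3; 1 -2 1 -2; 0 1 0 3; 3 2 1 -3]) = -85
det = (-1)·(3)·(-85) = 255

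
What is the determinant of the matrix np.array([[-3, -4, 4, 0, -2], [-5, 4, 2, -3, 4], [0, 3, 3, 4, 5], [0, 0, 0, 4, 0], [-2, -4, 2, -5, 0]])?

-1712

Expand along row 4 (it has 4 zeros):
  + (4) · M_44   where M_44 = det([-3 -4 4 -2; -5 4 2 4; 0 3 3 5; -2 -4 2 0]) = -428
det = (+1)·(4)·(-428) = -1712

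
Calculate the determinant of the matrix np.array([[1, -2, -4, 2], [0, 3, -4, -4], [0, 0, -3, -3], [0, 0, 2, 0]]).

The matrix is block upper-triangular with a 2×2 block and a 2×2 block on the diagonal, so its determinant equals the product of the determinants of the diagonal blocks.
det of the 2×2 block = 3
det of the 2×2 block = 6
det = (3)·(6) = 18

The determinant is 18.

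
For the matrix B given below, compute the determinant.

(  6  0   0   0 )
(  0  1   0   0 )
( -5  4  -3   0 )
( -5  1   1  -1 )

18

B is lower triangular, so det(B) is the product of the diagonal entries:
det = (6) · (1) · (-3) · (-1) = 18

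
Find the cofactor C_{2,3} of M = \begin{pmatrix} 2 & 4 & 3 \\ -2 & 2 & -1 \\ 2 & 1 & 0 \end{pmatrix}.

Delete row 2 and column 3; the remaining 2×2 submatrix is [2 4; 2 1].
Its determinant is 2·1 − 4·2 = -6.
The cofactor carries sign (−1)^(2+3) = −1, so C_{2,3} = −(-6) = 6.

6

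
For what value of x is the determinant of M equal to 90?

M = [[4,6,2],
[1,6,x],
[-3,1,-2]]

Expanding along the row containing x, det(M) is linear in x: det(M) = (-22)·x + (2).
Set (-22)·x + (2) = 90  ⇒  (-22)·x = 88  ⇒  x = -4.

x = -4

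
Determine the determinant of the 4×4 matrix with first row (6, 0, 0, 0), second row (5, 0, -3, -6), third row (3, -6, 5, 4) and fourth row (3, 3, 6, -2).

Expand along row 1 (it has 3 zeros):
  + (6) · M_11   where M_11 = det([0 -3 -6; -6 5 4; 3 6 -2]) = 306
det = (+1)·(6)·(306) = 1836

The determinant is 1836.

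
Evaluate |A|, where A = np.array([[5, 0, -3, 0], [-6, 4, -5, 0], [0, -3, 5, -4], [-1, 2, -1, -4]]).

det(A) = 332

Expand along row 1 (it has 2 zeros):
  + (5) · M_11   where M_11 = det([4 -5 0; -3 5 -4; 2 -1 -4]) = 4
  + (-3) · M_13   where M_13 = det([-6 4 0; 0 -3 -4; -1 2 -4]) = -104
det = (+1)·(5)·(4) + (+1)·(-3)·(-104) = 332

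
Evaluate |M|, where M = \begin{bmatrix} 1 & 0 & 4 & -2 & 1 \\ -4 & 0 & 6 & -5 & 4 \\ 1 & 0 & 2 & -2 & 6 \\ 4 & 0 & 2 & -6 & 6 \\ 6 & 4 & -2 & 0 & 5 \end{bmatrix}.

-2424

Expand along column 2 (it has 4 zeros):
  − (4) · M_52   where M_52 = det([1 4 -2 1; -4 6 -5 4; 1 2 -2 6; 4 2 -6 6]) = 606
det = (-1)·(4)·(606) = -2424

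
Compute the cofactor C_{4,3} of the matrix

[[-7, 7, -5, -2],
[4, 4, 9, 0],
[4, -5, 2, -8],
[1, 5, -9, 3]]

-520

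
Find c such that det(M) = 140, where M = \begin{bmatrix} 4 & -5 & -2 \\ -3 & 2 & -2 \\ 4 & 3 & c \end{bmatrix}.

Expanding along the column containing c, det(M) is linear in c: det(M) = (-7)·c + (98).
Set (-7)·c + (98) = 140  ⇒  (-7)·c = 42  ⇒  c = -6.

c = -6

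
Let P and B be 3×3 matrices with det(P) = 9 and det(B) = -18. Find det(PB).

-162

det(PB) = det(P)·det(B) = (9)·(-18) = -162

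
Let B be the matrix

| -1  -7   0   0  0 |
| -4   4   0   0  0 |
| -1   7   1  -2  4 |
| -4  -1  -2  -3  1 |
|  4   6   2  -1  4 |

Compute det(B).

B is block lower-triangular with a 2×2 block and a 3×3 block on the diagonal, so its determinant equals the product of the determinants of the diagonal blocks.
det of the 2×2 block = -32
det of the 3×3 block = 1
det = (-32)·(1) = -32

-32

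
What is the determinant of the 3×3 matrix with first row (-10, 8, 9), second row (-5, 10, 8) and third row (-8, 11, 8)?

The determinant is 113.

Expand along column 1:
  + (-10) · |10 8; 11 8| = (-10)·(80 − 88) = 80
  − (-5) · |8 9; 11 8| = −(-5)·(64 − 99) = -175
  + (-8) · |8 9; 10 8| = (-8)·(64 − 90) = 208
Sum: (80) + (-175) + (208) = 113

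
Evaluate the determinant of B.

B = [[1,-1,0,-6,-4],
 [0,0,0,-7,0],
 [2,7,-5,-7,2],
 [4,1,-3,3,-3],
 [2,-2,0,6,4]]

Expand along row 2 (it has 4 zeros):
  + (-7) · M_24   where M_24 = det([1 -1 0 -4; 2 7 -5 2; 4 1 -3 -3; 2 -2 0 4]) = -24
det = (+1)·(-7)·(-24) = 168

|B| = 168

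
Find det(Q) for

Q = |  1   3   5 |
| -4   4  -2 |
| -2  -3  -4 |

Expand along column 1:
  + 1 · |4 -2; -3 -4| = 1·(-16 − 6) = -22
  − (-4) · |3 5; -3 -4| = −(-4)·(-12 − (-15)) = 12
  + (-2) · |3 5; 4 -2| = (-2)·(-6 − 20) = 52
Sum: (-22) + (12) + (52) = 42

det(Q) = 42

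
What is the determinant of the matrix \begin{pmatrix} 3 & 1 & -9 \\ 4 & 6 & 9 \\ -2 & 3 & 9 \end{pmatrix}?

-189

Expand along column 1:
  + 3 · |6 9; 3 9| = 3·(54 − 27) = 81
  − 4 · |1 -9; 3 9| = −4·(9 − (-27)) = -144
  + (-2) · |1 -9; 6 9| = (-2)·(9 − (-54)) = -126
Sum: (81) + (-144) + (-126) = -189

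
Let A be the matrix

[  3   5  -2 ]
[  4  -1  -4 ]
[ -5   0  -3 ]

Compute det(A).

det(A) = 179

Expand along row 3:
  + (-5) · |5 -2; -1 -4| = (-5)·(-20 − 2) = 110
  + (-3) · |3 5; 4 -1| = (-3)·(-3 − 20) = 69
Sum: (110) + (69) = 179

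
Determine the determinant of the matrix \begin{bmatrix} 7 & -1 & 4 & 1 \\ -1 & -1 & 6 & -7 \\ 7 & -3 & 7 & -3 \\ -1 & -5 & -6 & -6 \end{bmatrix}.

Expand along row 1:
  + (7) · M_11   where M_11 = det([-1 6 -7; -3 7 -3; -5 -6 -6]) = -329
  − (-1) · M_12   where M_12 = det([-1 6 -7; 7 7 -3; -1 -6 -6]) = 575
  + (4) · M_13   where M_13 = det([-1 -1 -7; 7 -3 -3; -1 -5 -6]) = 218
  − (1) · M_14   where M_14 = det([-1 -1 6; 7 -3 7; -1 -5 -6]) = -316
det = (+1)·(7)·(-329) + (-1)·(-1)·(575) + (+1)·(4)·(218) + (-1)·(1)·(-316) = -540

-540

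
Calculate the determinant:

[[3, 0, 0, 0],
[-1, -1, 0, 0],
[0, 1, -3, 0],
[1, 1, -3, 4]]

36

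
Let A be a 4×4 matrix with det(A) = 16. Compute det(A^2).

The determinant is 256.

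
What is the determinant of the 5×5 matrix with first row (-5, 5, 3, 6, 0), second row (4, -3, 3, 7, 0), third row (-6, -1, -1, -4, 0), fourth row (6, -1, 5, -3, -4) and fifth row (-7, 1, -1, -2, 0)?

-1264

Expand along column 5 (it has 4 zeros):
  − (-4) · M_45   where M_45 = det([-5 5 3 6; 4 -3 3 7; -6 -1 -1 -4; -7 1 -1 -2]) = -316
det = (-1)·(-4)·(-316) = -1264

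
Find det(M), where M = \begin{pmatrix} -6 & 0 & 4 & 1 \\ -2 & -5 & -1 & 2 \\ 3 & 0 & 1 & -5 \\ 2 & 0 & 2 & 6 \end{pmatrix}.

1020

Expand along column 2 (it has 3 zeros):
  + (-5) · M_22   where M_22 = det([-6 4 1; 3 1 -5; 2 2 6]) = -204
det = (+1)·(-5)·(-204) = 1020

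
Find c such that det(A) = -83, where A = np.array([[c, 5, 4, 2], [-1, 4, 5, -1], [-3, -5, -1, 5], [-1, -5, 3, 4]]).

c = -5

Expanding along the row containing c, det(A) is linear in c: det(A) = (-81)·c + (-488).
Set (-81)·c + (-488) = -83  ⇒  (-81)·c = 405  ⇒  c = -5.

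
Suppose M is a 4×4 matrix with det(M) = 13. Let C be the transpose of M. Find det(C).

13

det(Mᵀ) = det(M).
det(C) = (1)·(13) = 13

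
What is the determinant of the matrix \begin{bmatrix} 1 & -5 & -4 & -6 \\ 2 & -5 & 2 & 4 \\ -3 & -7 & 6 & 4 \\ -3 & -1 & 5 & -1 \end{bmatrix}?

Expand along row 1:
  + (1) · M_11   where M_11 = det([-5 2 4; -7 6 4; -1 5 -1]) = -8
  − (-5) · M_12   where M_12 = det([2 2 4; -3 6 4; -3 5 -1]) = -70
  + (-4) · M_13   where M_13 = det([2 -5 4; -3 -7 4; -3 -1 -1]) = 25
  − (-6) · M_14   where M_14 = det([2 -5 2; -3 -7 6; -3 -1 5]) = -79
det = (+1)·(1)·(-8) + (-1)·(-5)·(-70) + (+1)·(-4)·(25) + (-1)·(-6)·(-79) = -932

-932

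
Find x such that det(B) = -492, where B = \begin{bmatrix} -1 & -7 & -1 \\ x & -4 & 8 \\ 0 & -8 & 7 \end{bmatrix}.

Expanding along the row containing x, det(B) is linear in x: det(B) = (57)·x + (-36).
Set (57)·x + (-36) = -492  ⇒  (57)·x = -456  ⇒  x = -8.

x = -8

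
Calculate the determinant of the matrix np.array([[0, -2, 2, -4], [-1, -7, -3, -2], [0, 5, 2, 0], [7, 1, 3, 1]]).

Expand along row 3 (it has 2 zeros):
  − (5) · M_32   where M_32 = det([0 2 -4; -1 -3 -2; 7 3 1]) = -98
  + (2) · M_33   where M_33 = det([0 -2 -4; -1 -7 -2; 7 1 1]) = -166
det = (-1)·(5)·(-98) + (+1)·(2)·(-166) = 158

The determinant is 158.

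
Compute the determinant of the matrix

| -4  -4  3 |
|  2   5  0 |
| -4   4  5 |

The determinant is 24.

Expand along row 2:
  − 2 · |-4 3; 4 5| = −2·(-20 − 12) = 64
  + 5 · |-4 3; -4 5| = 5·(-20 − (-12)) = -40
Sum: (64) + (-40) = 24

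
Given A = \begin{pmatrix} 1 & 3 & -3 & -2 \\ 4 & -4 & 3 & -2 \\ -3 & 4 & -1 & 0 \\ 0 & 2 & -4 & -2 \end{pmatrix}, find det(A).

det(A) = 82

Expand along row 3 (it has 1 zero):
  + (-3) · M_31   where M_31 = det([3 -3 -2; -4 3 -2; 2 -4 -2]) = -26
  − (4) · M_32   where M_32 = det([1 -3 -2; 4 3 -2; 0 -4 -2]) = -6
  + (-1) · M_33   where M_33 = det([1 3 -2; 4 -4 -2; 0 2 -2]) = 20
det = (+1)·(-3)·(-26) + (-1)·(4)·(-6) + (+1)·(-1)·(20) = 82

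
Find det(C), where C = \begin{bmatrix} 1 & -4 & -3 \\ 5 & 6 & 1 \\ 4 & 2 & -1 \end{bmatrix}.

Expand along row 1:
  + 1 · |6 1; 2 -1| = 1·(-6 − 2) = -8
  − (-4) · |5 1; 4 -1| = −(-4)·(-5 − 4) = -36
  + (-3) · |5 6; 4 2| = (-3)·(10 − 24) = 42
Sum: (-8) + (-36) + (42) = -2

-2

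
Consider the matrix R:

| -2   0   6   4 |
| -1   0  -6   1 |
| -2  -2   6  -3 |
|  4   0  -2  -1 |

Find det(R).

Expand along column 2 (it has 3 zeros):
  − (-2) · M_32   where M_32 = det([-2 6 4; -1 -6 1; 4 -2 -1]) = 106
det = (-1)·(-2)·(106) = 212

212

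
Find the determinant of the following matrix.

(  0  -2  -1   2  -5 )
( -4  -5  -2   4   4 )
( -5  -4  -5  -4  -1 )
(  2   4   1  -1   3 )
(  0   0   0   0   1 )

The determinant is 113.

Expand along row 5 (it has 4 zeros):
  + (1) · M_55   where M_55 = det([0 -2 -1 2; -4 -5 -2 4; -5 -4 -5 -4; 2 4 1 -1]) = 113
det = (+1)·(1)·(113) = 113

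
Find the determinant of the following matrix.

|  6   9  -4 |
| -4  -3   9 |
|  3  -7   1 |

491

Expand along column 1:
  + 6 · |-3 9; -7 1| = 6·(-3 − (-63)) = 360
  − (-4) · |9 -4; -7 1| = −(-4)·(9 − 28) = -76
  + 3 · |9 -4; -3 9| = 3·(81 − 12) = 207
Sum: (360) + (-76) + (207) = 491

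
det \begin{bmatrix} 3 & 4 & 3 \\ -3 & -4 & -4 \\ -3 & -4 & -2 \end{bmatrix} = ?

Expand along row 1:
  + 3 · |-4 -4; -4 -2| = 3·(8 − 16) = -24
  − 4 · |-3 -4; -3 -2| = −4·(6 − 12) = 24
  + 3 · |-3 -4; -3 -4| = 3·(12 − 12) = 0
Sum: (-24) + (24) + (0) = 0

0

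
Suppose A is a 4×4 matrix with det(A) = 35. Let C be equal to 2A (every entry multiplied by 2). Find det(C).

|C| = 560

For a 4×4 matrix, det(2A) = 2^4·det(A) = 16·det(A).
det(C) = (16)·(35) = 560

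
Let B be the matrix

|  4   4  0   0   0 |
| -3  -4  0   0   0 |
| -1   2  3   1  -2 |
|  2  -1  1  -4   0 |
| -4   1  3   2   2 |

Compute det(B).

The determinant is 216.

B is block lower-triangular with a 2×2 block and a 3×3 block on the diagonal, so its determinant equals the product of the determinants of the diagonal blocks.
det of the 2×2 block = -4
det of the 3×3 block = -54
det = (-4)·(-54) = 216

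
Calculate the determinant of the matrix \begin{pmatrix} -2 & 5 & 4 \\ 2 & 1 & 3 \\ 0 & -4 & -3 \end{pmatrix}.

Expand along column 1:
  + (-2) · |1 3; -4 -3| = (-2)·(-3 − (-12)) = -18
  − 2 · |5 4; -4 -3| = −2·(-15 − (-16)) = -2
Sum: (-18) + (-2) = -20

-20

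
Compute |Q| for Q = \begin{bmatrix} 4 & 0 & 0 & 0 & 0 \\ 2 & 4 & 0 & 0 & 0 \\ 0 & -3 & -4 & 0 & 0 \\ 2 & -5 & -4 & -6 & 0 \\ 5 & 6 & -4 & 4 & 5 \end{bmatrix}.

Q is lower triangular, so det(Q) is the product of the diagonal entries:
det = (4) · (4) · (-4) · (-6) · (5) = 1920

det(Q) = 1920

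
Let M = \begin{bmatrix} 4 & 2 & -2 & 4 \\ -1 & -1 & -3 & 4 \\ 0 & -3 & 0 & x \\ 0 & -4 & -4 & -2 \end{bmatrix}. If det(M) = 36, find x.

Expanding along the row containing x, det(M) is linear in x: det(M) = (48)·x + (324).
Set (48)·x + (324) = 36  ⇒  (48)·x = -288  ⇒  x = -6.

-6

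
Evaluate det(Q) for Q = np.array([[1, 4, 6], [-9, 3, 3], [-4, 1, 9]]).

Expand along row 1:
  + 1 · |3 3; 1 9| = 1·(27 − 3) = 24
  − 4 · |-9 3; -4 9| = −4·(-81 − (-12)) = 276
  + 6 · |-9 3; -4 1| = 6·(-9 − (-12)) = 18
Sum: (24) + (276) + (18) = 318

|Q| = 318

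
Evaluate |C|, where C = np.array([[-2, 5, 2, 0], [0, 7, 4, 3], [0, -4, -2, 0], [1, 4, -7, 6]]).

Expand along row 3 (it has 2 zeros):
  − (-4) · M_32   where M_32 = det([-2 2 0; 0 4 3; 1 -7 6]) = -84
  + (-2) · M_33   where M_33 = det([-2 5 0; 0 7 3; 1 4 6]) = -45
det = (-1)·(-4)·(-84) + (+1)·(-2)·(-45) = -246

-246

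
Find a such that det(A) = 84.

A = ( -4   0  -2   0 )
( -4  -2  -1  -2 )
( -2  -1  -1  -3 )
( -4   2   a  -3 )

Expanding along the row containing a, det(A) is linear in a: det(A) = (16)·a + (68).
Set (16)·a + (68) = 84  ⇒  (16)·a = 16  ⇒  a = 1.

a = 1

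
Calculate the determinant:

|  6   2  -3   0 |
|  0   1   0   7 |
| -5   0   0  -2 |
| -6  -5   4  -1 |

-218

Expand along row 2 (it has 2 zeros):
  + (1) · M_22   where M_22 = det([6 -3 0; -5 0 -2; -6 4 -1]) = 27
  + (7) · M_24   where M_24 = det([6 2 -3; -5 0 0; -6 -5 4]) = -35
det = (+1)·(1)·(27) + (+1)·(7)·(-35) = -218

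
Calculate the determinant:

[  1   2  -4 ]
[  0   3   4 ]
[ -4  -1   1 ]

Expand along column 1:
  + 1 · |3 4; -1 1| = 1·(3 − (-4)) = 7
  + (-4) · |2 -4; 3 4| = (-4)·(8 − (-12)) = -80
Sum: (7) + (-80) = -73

-73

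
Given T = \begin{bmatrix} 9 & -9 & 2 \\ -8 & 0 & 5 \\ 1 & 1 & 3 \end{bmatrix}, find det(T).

Expand along column 2:
  − (-9) · |-8 5; 1 3| = −(-9)·(-24 − 5) = -261
  − 1 · |9 2; -8 5| = −1·(45 − (-16)) = -61
Sum: (-261) + (-61) = -322

det(T) = -322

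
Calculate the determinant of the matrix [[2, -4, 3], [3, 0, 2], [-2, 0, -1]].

Expand along column 2:
  − (-4) · |3 2; -2 -1| = −(-4)·(-3 − (-4)) = 4

4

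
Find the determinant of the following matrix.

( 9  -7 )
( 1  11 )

det = 9·11 − (-7)·1 = 99 − (-7) = 106

The determinant is 106.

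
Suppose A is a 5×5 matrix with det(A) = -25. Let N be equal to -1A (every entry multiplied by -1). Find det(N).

25

For a 5×5 matrix, det(-1A) = (-1)^5·det(A) = -1·det(A).
det(N) = (-1)·(-25) = 25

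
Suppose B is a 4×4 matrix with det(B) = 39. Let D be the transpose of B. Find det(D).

|D| = 39

det(Bᵀ) = det(B).
det(D) = (1)·(39) = 39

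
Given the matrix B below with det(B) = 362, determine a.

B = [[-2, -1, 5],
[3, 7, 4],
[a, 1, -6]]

Expanding along the row containing a, det(B) is linear in a: det(B) = (-39)·a + (89).
Set (-39)·a + (89) = 362  ⇒  (-39)·a = 273  ⇒  a = -7.

-7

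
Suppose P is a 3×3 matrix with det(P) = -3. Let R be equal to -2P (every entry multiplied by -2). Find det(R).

det(R) = 24

For a 3×3 matrix, det(-2P) = (-2)^3·det(P) = -8·det(P).
det(R) = (-8)·(-3) = 24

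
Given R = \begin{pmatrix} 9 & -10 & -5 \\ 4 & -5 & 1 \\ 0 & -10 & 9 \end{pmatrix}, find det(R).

245

Expand along column 1:
  + 9 · |-5 1; -10 9| = 9·(-45 − (-10)) = -315
  − 4 · |-10 -5; -10 9| = −4·(-90 − 50) = 560
Sum: (-315) + (560) = 245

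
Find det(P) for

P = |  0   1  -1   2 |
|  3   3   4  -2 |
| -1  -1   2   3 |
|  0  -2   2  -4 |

Expand along column 1 (it has 2 zeros):
  − (3) · M_21   where M_21 = det([1 -1 2; -1 2 3; -2 2 -4]) = 0
  + (-1) · M_31   where M_31 = det([1 -1 2; 3 4 -2; -2 2 -4]) = 0
det = (-1)·(3)·(0) + (+1)·(-1)·(0) = 0

The determinant is 0.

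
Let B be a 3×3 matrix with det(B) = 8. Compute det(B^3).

det(B^3) = (det B)^3 = (8)^3 = 512

512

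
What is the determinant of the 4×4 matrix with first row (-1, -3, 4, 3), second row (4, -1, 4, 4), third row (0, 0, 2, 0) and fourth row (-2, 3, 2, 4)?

Expand along row 3 (it has 3 zeros):
  + (2) · M_33   where M_33 = det([-1 -3 3; 4 -1 4; -2 3 4]) = 118
det = (+1)·(2)·(118) = 236

236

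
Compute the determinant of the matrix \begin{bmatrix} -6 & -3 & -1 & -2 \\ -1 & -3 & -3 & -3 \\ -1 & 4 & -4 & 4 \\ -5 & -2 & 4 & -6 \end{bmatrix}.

682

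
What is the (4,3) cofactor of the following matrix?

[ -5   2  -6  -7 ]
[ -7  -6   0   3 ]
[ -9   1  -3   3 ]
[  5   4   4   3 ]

The cofactor is -520.

Delete row 4 and column 3; the remaining 3×3 submatrix is [-5 2 -7; -7 -6 3; -9 1 3].
Its determinant is 520.
The cofactor carries sign (−1)^(4+3) = −1, so C_{4,3} = −(520) = -520.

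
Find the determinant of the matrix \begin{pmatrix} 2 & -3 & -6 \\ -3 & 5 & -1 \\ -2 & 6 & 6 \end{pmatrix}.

60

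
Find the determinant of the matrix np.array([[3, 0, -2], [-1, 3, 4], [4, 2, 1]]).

The determinant is 13.

Expand along row 1:
  + 3 · |3 4; 2 1| = 3·(3 − 8) = -15
  + (-2) · |-1 3; 4 2| = (-2)·(-2 − 12) = 28
Sum: (-15) + (28) = 13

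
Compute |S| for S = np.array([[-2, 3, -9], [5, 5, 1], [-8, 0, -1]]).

-359

Expand along column 2:
  − 3 · |5 1; -8 -1| = −3·(-5 − (-8)) = -9
  + 5 · |-2 -9; -8 -1| = 5·(2 − 72) = -350
Sum: (-9) + (-350) = -359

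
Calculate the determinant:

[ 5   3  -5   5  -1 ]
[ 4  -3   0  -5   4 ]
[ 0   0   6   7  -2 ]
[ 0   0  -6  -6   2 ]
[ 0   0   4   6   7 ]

The matrix is block upper-triangular with a 2×2 block and a 3×3 block on the diagonal, so its determinant equals the product of the determinants of the diagonal blocks.
det of the 2×2 block = -27
det of the 3×3 block = 50
det = (-27)·(50) = -1350

The determinant is -1350.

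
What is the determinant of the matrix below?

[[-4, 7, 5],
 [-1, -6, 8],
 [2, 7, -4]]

Expand along column 1:
  + (-4) · |-6 8; 7 -4| = (-4)·(24 − 56) = 128
  − (-1) · |7 5; 7 -4| = −(-1)·(-28 − 35) = -63
  + 2 · |7 5; -6 8| = 2·(56 − (-30)) = 172
Sum: (128) + (-63) + (172) = 237

237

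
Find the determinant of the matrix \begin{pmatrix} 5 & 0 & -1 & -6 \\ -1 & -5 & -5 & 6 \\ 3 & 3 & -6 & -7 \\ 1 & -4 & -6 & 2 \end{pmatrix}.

Expand along row 1 (it has 1 zero):
  + (5) · M_11   where M_11 = det([-5 -5 6; 3 -6 -7; -4 -6 2]) = -92
  + (-1) · M_13   where M_13 = det([-1 -5 6; 3 3 -7; 1 -4 2]) = -3
  − (-6) · M_14   where M_14 = det([-1 -5 -5; 3 3 -6; 1 -4 -6]) = 57
det = (+1)·(5)·(-92) + (+1)·(-1)·(-3) + (-1)·(-6)·(57) = -115

The determinant is -115.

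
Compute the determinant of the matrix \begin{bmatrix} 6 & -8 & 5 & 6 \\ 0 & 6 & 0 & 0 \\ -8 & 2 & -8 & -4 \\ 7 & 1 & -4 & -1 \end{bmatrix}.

Expand along row 2 (it has 3 zeros):
  + (6) · M_22   where M_22 = det([6 5 6; -8 -8 -4; 7 -4 -1]) = 300
det = (+1)·(6)·(300) = 1800

1800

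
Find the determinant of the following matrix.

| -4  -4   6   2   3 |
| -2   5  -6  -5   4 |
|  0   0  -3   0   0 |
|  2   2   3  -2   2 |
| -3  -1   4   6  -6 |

Expand along row 3 (it has 4 zeros):
  + (-3) · M_33   where M_33 = det([-4 -4 2 3; -2 5 -5 4; 2 2 -2 2; -3 -1 6 -6]) = 358
det = (+1)·(-3)·(358) = -1074

-1074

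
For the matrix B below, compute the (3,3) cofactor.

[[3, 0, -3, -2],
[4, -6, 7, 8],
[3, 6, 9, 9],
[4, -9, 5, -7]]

Delete row 3 and column 3; the remaining 3×3 submatrix is [3 0 -2; 4 -6 8; 4 -9 -7].
Its determinant is 366.
The cofactor carries sign (−1)^(3+3) = +1, so C_{3,3} = +(366) = 366.

366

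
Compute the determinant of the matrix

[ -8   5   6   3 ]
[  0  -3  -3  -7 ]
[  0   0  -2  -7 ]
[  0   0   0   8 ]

The matrix is upper triangular, so the determinant is the product of the diagonal entries:
det = (-8) · (-3) · (-2) · (8) = -384

-384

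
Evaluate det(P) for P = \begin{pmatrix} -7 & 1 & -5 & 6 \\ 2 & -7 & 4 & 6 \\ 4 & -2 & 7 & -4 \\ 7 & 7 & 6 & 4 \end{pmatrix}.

Expand along row 1:
  + (-7) · M_11   where M_11 = det([-7 4 6; -2 7 -4; 7 6 4]) = -810
  − (1) · M_12   where M_12 = det([2 4 6; 4 7 -4; 7 6 4]) = -222
  + (-5) · M_13   where M_13 = det([2 -7 6; 4 -2 -4; 7 7 4]) = 600
  − (6) · M_14   where M_14 = det([2 -7 4; 4 -2 7; 7 7 6]) = -129
det = (+1)·(-7)·(-810) + (-1)·(1)·(-222) + (+1)·(-5)·(600) + (-1)·(6)·(-129) = 3666

3666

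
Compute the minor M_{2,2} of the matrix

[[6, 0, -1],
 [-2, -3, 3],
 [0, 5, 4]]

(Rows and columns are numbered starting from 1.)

Delete row 2 and column 2; the remaining 2×2 submatrix is [6 -1; 0 4].
Its determinant is 6·4 − (-1)·0 = 24.

The minor is 24.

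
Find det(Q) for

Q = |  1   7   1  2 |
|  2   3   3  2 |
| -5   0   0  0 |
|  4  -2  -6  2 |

|Q| = -460

Expand along row 3 (it has 3 zeros):
  + (-5) · M_31   where M_31 = det([7 1 2; 3 3 2; -2 -6 2]) = 92
det = (+1)·(-5)·(92) = -460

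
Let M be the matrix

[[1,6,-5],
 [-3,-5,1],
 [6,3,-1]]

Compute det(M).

Expand along row 1:
  + 1 · |-5 1; 3 -1| = 1·(5 − 3) = 2
  − 6 · |-3 1; 6 -1| = −6·(3 − 6) = 18
  + (-5) · |-3 -5; 6 3| = (-5)·(-9 − (-30)) = -105
Sum: (2) + (18) + (-105) = -85

det(M) = -85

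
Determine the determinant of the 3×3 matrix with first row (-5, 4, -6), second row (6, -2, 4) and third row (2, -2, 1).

26

Expand along row 1:
  + (-5) · |-2 4; -2 1| = (-5)·(-2 − (-8)) = -30
  − 4 · |6 4; 2 1| = −4·(6 − 8) = 8
  + (-6) · |6 -2; 2 -2| = (-6)·(-12 − (-4)) = 48
Sum: (-30) + (8) + (48) = 26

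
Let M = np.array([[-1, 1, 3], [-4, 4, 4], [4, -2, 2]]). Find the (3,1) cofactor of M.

-8

Delete row 3 and column 1; the remaining 2×2 submatrix is [1 3; 4 4].
Its determinant is 1·4 − 3·4 = -8.
The cofactor carries sign (−1)^(3+1) = +1, so C_{3,1} = +(-8) = -8.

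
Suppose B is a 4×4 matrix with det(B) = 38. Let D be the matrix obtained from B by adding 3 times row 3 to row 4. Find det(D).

Adding a multiple of one row to another leaves the determinant unchanged.
det(D) = (1)·(38) = 38

|D| = 38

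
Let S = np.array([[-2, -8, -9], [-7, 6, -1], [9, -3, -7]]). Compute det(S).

Expand along row 1:
  + (-2) · |6 -1; -3 -7| = (-2)·(-42 − 3) = 90
  − (-8) · |-7 -1; 9 -7| = −(-8)·(49 − (-9)) = 464
  + (-9) · |-7 6; 9 -3| = (-9)·(21 − 54) = 297
Sum: (90) + (464) + (297) = 851

851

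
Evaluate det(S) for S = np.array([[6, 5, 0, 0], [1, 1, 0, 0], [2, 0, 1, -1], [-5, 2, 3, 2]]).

5

S is block lower-triangular with a 2×2 block and a 2×2 block on the diagonal, so its determinant equals the product of the determinants of the diagonal blocks.
det of the 2×2 block = 1
det of the 2×2 block = 5
det = (1)·(5) = 5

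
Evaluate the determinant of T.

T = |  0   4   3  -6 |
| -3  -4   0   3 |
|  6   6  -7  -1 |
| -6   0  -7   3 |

-282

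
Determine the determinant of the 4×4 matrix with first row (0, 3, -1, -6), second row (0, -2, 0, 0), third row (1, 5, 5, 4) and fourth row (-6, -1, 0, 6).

Expand along row 2 (it has 3 zeros):
  + (-2) · M_22   where M_22 = det([0 -1 -6; 1 5 4; -6 0 6]) = -150
det = (+1)·(-2)·(-150) = 300

The determinant is 300.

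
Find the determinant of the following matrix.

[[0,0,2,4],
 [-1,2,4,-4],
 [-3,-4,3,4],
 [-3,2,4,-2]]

The determinant is 248.

Expand along row 1 (it has 2 zeros):
  + (2) · M_13   where M_13 = det([-1 2 -4; -3 -4 4; -3 2 -2]) = 36
  − (4) · M_14   where M_14 = det([-1 2 4; -3 -4 3; -3 2 4]) = -44
det = (+1)·(2)·(36) + (-1)·(4)·(-44) = 248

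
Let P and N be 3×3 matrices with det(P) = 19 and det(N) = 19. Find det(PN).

361

det(PN) = det(P)·det(N) = (19)·(19) = 361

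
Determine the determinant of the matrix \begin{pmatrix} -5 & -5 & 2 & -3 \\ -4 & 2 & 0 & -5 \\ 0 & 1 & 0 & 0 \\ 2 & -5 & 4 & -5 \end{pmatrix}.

112

Expand along row 3 (it has 3 zeros):
  − (1) · M_32   where M_32 = det([-5 2 -3; -4 0 -5; 2 4 -5]) = -112
det = (-1)·(1)·(-112) = 112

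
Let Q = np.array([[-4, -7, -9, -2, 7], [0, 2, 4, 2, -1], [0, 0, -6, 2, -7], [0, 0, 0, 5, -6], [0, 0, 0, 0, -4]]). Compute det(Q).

The determinant is -960.

Q is upper triangular, so det(Q) is the product of the diagonal entries:
det = (-4) · (2) · (-6) · (5) · (-4) = -960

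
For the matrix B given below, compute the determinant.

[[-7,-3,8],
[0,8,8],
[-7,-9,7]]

Expand along column 1:
  + (-7) · |8 8; -9 7| = (-7)·(56 − (-72)) = -896
  + (-7) · |-3 8; 8 8| = (-7)·(-24 − 64) = 616
Sum: (-896) + (616) = -280

|B| = -280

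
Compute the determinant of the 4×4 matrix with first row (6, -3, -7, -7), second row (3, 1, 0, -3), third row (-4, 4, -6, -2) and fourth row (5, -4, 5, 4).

-676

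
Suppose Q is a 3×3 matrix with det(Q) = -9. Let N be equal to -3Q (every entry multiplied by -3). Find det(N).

243

For a 3×3 matrix, det(-3Q) = (-3)^3·det(Q) = -27·det(Q).
det(N) = (-27)·(-9) = 243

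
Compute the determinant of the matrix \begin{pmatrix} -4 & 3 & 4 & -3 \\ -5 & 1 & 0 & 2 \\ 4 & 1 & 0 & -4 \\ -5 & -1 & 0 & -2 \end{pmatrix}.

240

Expand along column 3 (it has 3 zeros):
  + (4) · M_13   where M_13 = det([-5 1 2; 4 1 -4; -5 -1 -2]) = 60
det = (+1)·(4)·(60) = 240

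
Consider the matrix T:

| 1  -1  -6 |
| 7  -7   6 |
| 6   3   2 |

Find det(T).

Expand along row 1:
  + 1 · |-7 6; 3 2| = 1·(-14 − 18) = -32
  − (-1) · |7 6; 6 2| = −(-1)·(14 − 36) = -22
  + (-6) · |7 -7; 6 3| = (-6)·(21 − (-42)) = -378
Sum: (-32) + (-22) + (-378) = -432

-432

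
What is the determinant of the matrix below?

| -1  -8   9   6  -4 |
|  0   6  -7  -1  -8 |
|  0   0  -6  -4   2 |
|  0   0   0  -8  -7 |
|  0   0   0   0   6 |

The determinant is -1728.

The matrix is upper triangular, so the determinant is the product of the diagonal entries:
det = (-1) · (6) · (-6) · (-8) · (6) = -1728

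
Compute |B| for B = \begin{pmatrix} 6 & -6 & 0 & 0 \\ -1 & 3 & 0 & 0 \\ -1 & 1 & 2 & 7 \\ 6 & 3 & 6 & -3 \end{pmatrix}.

-576

B is block lower-triangular with a 2×2 block and a 2×2 block on the diagonal, so its determinant equals the product of the determinants of the diagonal blocks.
det of the 2×2 block = 12
det of the 2×2 block = -48
det = (12)·(-48) = -576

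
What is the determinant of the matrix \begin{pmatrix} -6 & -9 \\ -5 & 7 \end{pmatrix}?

-87

det = (-6)·7 − (-9)·(-5) = -42 − 45 = -87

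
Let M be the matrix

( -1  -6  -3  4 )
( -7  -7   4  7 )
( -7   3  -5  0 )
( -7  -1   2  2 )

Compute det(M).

Expand along row 3 (it has 1 zero):
  + (-7) · M_31   where M_31 = det([-6 -3 4; -7 4 7; -1 2 2]) = -25
  − (3) · M_32   where M_32 = det([-1 -3 4; -7 4 7; -7 2 2]) = 167
  + (-5) · M_33   where M_33 = det([-1 -6 4; -7 -7 7; -7 -1 2]) = 49
det = (+1)·(-7)·(-25) + (-1)·(3)·(167) + (+1)·(-5)·(49) = -571

-571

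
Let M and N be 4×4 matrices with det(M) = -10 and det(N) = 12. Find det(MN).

The determinant is -120.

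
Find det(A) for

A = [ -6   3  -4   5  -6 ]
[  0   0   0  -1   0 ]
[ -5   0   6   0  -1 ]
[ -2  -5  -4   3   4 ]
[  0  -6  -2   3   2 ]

-1540

Expand along row 2 (it has 4 zeros):
  + (-1) · M_24   where M_24 = det([-6 3 -4 -6; -5 0 6 -1; -2 -5 -4 4; 0 -6 -2 2]) = 1540
det = (+1)·(-1)·(1540) = -1540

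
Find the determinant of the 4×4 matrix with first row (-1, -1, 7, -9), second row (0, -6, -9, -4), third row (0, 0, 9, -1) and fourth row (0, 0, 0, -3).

The matrix is upper triangular, so the determinant is the product of the diagonal entries:
det = (-1) · (-6) · (9) · (-3) = -162

-162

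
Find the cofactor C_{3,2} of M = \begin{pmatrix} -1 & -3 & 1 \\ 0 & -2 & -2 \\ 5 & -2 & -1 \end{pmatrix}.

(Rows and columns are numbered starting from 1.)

-2

Delete row 3 and column 2; the remaining 2×2 submatrix is [-1 1; 0 -2].
Its determinant is (-1)·(-2) − 1·0 = 2.
The cofactor carries sign (−1)^(3+2) = −1, so C_{3,2} = −(2) = -2.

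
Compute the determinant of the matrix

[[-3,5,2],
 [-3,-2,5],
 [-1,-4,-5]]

Expand along column 1:
  + (-3) · |-2 5; -4 -5| = (-3)·(10 − (-20)) = -90
  − (-3) · |5 2; -4 -5| = −(-3)·(-25 − (-8)) = -51
  + (-1) · |5 2; -2 5| = (-1)·(25 − (-4)) = -29
Sum: (-90) + (-51) + (-29) = -170

-170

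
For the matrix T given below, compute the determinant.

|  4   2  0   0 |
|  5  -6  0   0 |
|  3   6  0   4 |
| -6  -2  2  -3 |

T is block lower-triangular with a 2×2 block and a 2×2 block on the diagonal, so its determinant equals the product of the determinants of the diagonal blocks.
det of the 2×2 block = -34
det of the 2×2 block = -8
det = (-34)·(-8) = 272

272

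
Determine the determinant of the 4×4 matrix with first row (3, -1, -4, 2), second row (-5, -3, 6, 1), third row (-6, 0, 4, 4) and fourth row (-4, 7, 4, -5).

The determinant is -32.

Expand along row 3 (it has 1 zero):
  + (-6) · M_31   where M_31 = det([-1 -4 2; -3 6 1; 7 4 -5]) = -42
  + (4) · M_33   where M_33 = det([3 -1 2; -5 -3 1; -4 7 -5]) = -41
  − (4) · M_34   where M_34 = det([3 -1 -4; -5 -3 6; -4 7 4]) = 30
det = (+1)·(-6)·(-42) + (+1)·(4)·(-41) + (-1)·(4)·(30) = -32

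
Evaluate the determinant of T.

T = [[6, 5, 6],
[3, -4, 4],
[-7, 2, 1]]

Expand along row 1:
  + 6 · |-4 4; 2 1| = 6·(-4 − 8) = -72
  − 5 · |3 4; -7 1| = −5·(3 − (-28)) = -155
  + 6 · |3 -4; -7 2| = 6·(6 − 28) = -132
Sum: (-72) + (-155) + (-132) = -359

The determinant is -359.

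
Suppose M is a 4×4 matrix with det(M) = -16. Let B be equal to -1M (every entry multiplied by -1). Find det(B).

det(B) = -16

For a 4×4 matrix, det(-1M) = (-1)^4·det(M) = 1·det(M).
det(B) = (1)·(-16) = -16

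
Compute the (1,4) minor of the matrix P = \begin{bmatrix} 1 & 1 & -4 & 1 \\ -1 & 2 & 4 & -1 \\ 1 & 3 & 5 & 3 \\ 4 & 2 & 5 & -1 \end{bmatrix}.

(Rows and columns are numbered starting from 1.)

-15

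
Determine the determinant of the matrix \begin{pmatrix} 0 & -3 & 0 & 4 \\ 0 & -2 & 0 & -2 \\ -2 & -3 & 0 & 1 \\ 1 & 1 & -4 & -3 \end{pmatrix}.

Expand along column 3 (it has 3 zeros):
  − (-4) · M_43   where M_43 = det([0 -3 4; 0 -2 -2; -2 -3 1]) = -28
det = (-1)·(-4)·(-28) = -112

The determinant is -112.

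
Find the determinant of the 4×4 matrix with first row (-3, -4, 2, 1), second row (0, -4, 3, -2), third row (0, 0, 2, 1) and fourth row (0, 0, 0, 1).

24

The matrix is upper triangular, so the determinant is the product of the diagonal entries:
det = (-3) · (-4) · (2) · (1) = 24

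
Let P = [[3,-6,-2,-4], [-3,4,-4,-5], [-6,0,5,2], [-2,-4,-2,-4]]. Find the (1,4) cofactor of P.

Delete row 1 and column 4; the remaining 3×3 submatrix is [-3 4 -4; -6 0 5; -2 -4 -2].
Its determinant is -244.
The cofactor carries sign (−1)^(1+4) = −1, so C_{1,4} = −(-244) = 244.

The cofactor is 244.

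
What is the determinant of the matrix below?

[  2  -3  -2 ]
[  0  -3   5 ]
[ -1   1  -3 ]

29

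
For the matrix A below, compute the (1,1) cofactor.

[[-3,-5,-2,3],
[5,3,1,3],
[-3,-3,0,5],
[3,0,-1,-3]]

15

Delete row 1 and column 1; the remaining 3×3 submatrix is [3 1 3; -3 0 5; 0 -1 -3].
Its determinant is 15.
The cofactor carries sign (−1)^(1+1) = +1, so C_{1,1} = +(15) = 15.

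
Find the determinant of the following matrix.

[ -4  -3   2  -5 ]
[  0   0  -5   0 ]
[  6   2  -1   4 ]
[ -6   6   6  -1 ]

Expand along row 2 (it has 3 zeros):
  − (-5) · M_23   where M_23 = det([-4 -3 -5; 6 2 4; -6 6 -1]) = -82
det = (-1)·(-5)·(-82) = -410

The determinant is -410.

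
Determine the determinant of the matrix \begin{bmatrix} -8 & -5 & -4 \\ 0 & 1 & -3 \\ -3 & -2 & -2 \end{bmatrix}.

7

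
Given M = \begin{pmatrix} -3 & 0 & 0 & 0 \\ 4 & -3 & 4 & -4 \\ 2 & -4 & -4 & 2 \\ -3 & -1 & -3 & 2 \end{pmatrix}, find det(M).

6

Expand along row 1 (it has 3 zeros):
  + (-3) · M_11   where M_11 = det([-3 4 -4; -4 -4 2; -1 -3 2]) = -2
det = (+1)·(-3)·(-2) = 6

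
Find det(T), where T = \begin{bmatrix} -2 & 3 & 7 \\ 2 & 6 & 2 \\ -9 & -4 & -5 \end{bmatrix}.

Expand along column 1:
  + (-2) · |6 2; -4 -5| = (-2)·(-30 − (-8)) = 44
  − 2 · |3 7; -4 -5| = −2·(-15 − (-28)) = -26
  + (-9) · |3 7; 6 2| = (-9)·(6 − 42) = 324
Sum: (44) + (-26) + (324) = 342

342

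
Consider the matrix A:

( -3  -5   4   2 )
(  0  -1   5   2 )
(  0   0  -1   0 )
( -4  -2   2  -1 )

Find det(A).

-17

Expand along row 3 (it has 3 zeros):
  + (-1) · M_33   where M_33 = det([-3 -5 2; 0 -1 2; -4 -2 -1]) = 17
det = (+1)·(-1)·(17) = -17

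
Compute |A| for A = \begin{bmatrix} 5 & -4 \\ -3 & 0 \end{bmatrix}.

|A| = -12

det(A) = 5·0 − (-4)·(-3) = 0 − 12 = -12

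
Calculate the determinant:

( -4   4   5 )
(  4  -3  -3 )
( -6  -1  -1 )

Expand along column 1:
  + (-4) · |-3 -3; -1 -1| = (-4)·(3 − 3) = 0
  − 4 · |4 5; -1 -1| = −4·(-4 − (-5)) = -4
  + (-6) · |4 5; -3 -3| = (-6)·(-12 − (-15)) = -18
Sum: (0) + (-4) + (-18) = -22

-22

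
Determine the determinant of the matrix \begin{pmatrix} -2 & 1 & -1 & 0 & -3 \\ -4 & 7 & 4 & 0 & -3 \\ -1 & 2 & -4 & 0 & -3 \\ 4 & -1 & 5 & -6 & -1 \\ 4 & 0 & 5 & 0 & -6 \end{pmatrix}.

4284

Expand along column 4 (it has 4 zeros):
  + (-6) · M_44   where M_44 = det([-2 1 -1 -3; -4 7 4 -3; -1 2 -4 -3; 4 0 5 -6]) = -714
det = (+1)·(-6)·(-714) = 4284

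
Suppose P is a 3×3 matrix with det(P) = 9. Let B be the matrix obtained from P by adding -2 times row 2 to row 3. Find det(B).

The determinant is 9.

Adding a multiple of one row to another leaves the determinant unchanged.
det(B) = (1)·(9) = 9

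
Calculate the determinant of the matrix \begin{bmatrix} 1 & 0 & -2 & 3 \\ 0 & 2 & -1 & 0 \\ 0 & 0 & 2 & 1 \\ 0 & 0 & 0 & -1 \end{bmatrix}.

The matrix is upper triangular, so the determinant is the product of the diagonal entries:
det = (1) · (2) · (2) · (-1) = -4

-4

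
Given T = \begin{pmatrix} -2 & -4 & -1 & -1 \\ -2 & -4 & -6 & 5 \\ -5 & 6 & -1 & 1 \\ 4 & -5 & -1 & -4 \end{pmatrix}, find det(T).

The determinant is 847.

Expand along row 1:
  + (-2) · M_11   where M_11 = det([-4 -6 5; 6 -1 1; -5 -1 -4]) = -189
  − (-4) · M_12   where M_12 = det([-2 -6 5; -5 -1 1; 4 -1 -4]) = 131
  + (-1) · M_13   where M_13 = det([-2 -4 5; -5 6 1; 4 -5 -4]) = 107
  − (-1) · M_14   where M_14 = det([-2 -4 -6; -5 6 -1; 4 -5 -1]) = 52
det = (+1)·(-2)·(-189) + (-1)·(-4)·(131) + (+1)·(-1)·(107) + (-1)·(-1)·(52) = 847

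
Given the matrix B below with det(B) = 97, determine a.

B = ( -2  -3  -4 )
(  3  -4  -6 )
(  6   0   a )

Expanding along the row containing a, det(B) is linear in a: det(B) = (17)·a + (12).
Set (17)·a + (12) = 97  ⇒  (17)·a = 85  ⇒  a = 5.

a = 5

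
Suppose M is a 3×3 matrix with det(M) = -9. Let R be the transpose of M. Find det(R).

det(Mᵀ) = det(M).
det(R) = (1)·(-9) = -9

|R| = -9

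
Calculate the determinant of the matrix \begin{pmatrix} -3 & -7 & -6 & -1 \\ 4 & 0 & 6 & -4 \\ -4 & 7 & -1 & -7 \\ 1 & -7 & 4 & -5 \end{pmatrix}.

1680

Expand along row 2 (it has 1 zero):
  − (4) · M_21   where M_21 = det([-7 -6 -1; 7 -1 -7; -7 4 -5]) = -756
  − (6) · M_23   where M_23 = det([-3 -7 -1; -4 7 -7; 1 -7 -5]) = 420
  + (-4) · M_24   where M_24 = det([-3 -7 -6; -4 7 -1; 1 -7 4]) = -294
det = (-1)·(4)·(-756) + (-1)·(6)·(420) + (+1)·(-4)·(-294) = 1680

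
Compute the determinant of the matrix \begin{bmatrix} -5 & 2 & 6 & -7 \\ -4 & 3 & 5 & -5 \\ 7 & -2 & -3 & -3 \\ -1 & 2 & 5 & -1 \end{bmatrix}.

Expand along row 1:
  + (-5) · M_11   where M_11 = det([3 5 -5; -2 -3 -3; 2 5 -1]) = 34
  − (2) · M_12   where M_12 = det([-4 5 -5; 7 -3 -3; -1 5 -1]) = -182
  + (6) · M_13   where M_13 = det([-4 3 -5; 7 -2 -3; -1 2 -1]) = -62
  − (-7) · M_14   where M_14 = det([-4 3 5; 7 -2 -3; -1 2 5]) = -20
det = (+1)·(-5)·(34) + (-1)·(2)·(-182) + (+1)·(6)·(-62) + (-1)·(-7)·(-20) = -318

-318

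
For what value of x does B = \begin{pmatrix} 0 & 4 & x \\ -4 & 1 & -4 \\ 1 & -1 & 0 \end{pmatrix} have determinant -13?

Expanding along the row containing x, det(B) is linear in x: det(B) = (3)·x + (-16).
Set (3)·x + (-16) = -13  ⇒  (3)·x = 3  ⇒  x = 1.

1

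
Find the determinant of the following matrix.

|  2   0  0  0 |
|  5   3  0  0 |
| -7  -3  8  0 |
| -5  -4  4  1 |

48

The matrix is lower triangular, so the determinant is the product of the diagonal entries:
det = (2) · (3) · (8) · (1) = 48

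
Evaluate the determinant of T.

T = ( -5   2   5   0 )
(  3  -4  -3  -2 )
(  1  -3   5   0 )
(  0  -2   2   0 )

The determinant is 68.

Expand along column 4 (it has 3 zeros):
  + (-2) · M_24   where M_24 = det([-5 2 5; 1 -3 5; 0 -2 2]) = -34
det = (+1)·(-2)·(-34) = 68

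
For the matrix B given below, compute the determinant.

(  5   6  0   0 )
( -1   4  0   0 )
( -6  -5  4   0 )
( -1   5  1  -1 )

B is block lower-triangular with a 2×2 block and a 2×2 block on the diagonal, so its determinant equals the product of the determinants of the diagonal blocks.
det of the 2×2 block = 26
det of the 2×2 block = -4
det = (26)·(-4) = -104

-104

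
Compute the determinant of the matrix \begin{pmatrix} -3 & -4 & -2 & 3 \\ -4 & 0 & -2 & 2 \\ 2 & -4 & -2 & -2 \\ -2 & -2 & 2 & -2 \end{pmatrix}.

-280

Expand along row 2 (it has 1 zero):
  − (-4) · M_21   where M_21 = det([-4 -2 3; -4 -2 -2; -2 2 -2]) = -60
  − (-2) · M_23   where M_23 = det([-3 -4 3; 2 -4 -2; -2 -2 -2]) = -80
  + (2) · M_24   where M_24 = det([-3 -4 -2; 2 -4 -2; -2 -2 2]) = 60
det = (-1)·(-4)·(-60) + (-1)·(-2)·(-80) + (+1)·(2)·(60) = -280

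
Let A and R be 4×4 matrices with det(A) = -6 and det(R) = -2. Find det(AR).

det(AR) = det(A)·det(R) = (-6)·(-2) = 12

det(AR) = 12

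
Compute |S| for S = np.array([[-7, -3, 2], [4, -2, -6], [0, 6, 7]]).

-22

Expand along column 1:
  + (-7) · |-2 -6; 6 7| = (-7)·(-14 − (-36)) = -154
  − 4 · |-3 2; 6 7| = −4·(-21 − 12) = 132
Sum: (-154) + (132) = -22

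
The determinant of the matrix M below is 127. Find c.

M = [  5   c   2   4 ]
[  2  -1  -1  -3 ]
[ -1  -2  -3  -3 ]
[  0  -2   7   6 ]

c = 8

Expanding along the column containing c, det(M) is linear in c: det(M) = (-21)·c + (295).
Set (-21)·c + (295) = 127  ⇒  (-21)·c = -168  ⇒  c = 8.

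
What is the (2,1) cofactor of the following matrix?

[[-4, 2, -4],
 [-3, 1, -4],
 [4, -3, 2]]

8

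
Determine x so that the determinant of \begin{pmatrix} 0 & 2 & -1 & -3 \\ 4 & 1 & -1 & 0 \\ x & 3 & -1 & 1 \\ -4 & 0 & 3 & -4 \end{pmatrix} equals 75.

9

Expanding along the row containing x, det(B) is linear in x: det(B) = (-5)·x + (120).
Set (-5)·x + (120) = 75  ⇒  (-5)·x = -45  ⇒  x = 9.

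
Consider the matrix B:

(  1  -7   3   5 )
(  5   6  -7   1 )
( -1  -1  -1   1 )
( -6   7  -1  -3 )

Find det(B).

Expand along row 1:
  + (1) · M_11   where M_11 = det([6 -7 1; -1 -1 1; 7 -1 -3]) = 4
  − (-7) · M_12   where M_12 = det([5 -7 1; -1 -1 1; -6 -1 -3]) = 78
  + (3) · M_13   where M_13 = det([5 6 1; -1 -1 1; -6 7 -3]) = -87
  − (5) · M_14   where M_14 = det([5 6 -7; -1 -1 -1; -6 7 -1]) = 161
det = (+1)·(1)·(4) + (-1)·(-7)·(78) + (+1)·(3)·(-87) + (-1)·(5)·(161) = -516

The determinant is -516.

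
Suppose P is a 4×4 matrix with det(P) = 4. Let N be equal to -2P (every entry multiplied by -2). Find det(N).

For a 4×4 matrix, det(-2P) = (-2)^4·det(P) = 16·det(P).
det(N) = (16)·(4) = 64

det(N) = 64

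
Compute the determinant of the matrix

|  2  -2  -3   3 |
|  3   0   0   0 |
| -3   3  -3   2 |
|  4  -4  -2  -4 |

Expand along row 2 (it has 3 zeros):
  − (3) · M_21   where M_21 = det([-2 -3 3; 3 -3 2; -4 -2 -4]) = -98
det = (-1)·(3)·(-98) = 294

The determinant is 294.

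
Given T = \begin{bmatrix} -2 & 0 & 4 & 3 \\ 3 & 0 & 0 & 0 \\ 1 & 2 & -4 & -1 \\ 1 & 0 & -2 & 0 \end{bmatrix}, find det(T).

Expand along row 2 (it has 3 zeros):
  − (3) · M_21   where M_21 = det([0 4 3; 2 -4 -1; 0 -2 0]) = -12
det = (-1)·(3)·(-12) = 36

36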